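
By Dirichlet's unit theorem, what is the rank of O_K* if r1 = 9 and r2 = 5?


By Dirichlet's unit theorem:
rank = r1 + r2 - 1
= 9 + 5 - 1
= 13

13


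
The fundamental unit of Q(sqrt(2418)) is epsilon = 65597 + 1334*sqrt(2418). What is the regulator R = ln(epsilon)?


epsilon = 65597 + 1334*sqrt(2418)
= 131194.0000
R = ln(131194.0000)
= 11.7844

11.7844


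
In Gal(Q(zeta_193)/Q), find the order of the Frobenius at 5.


The Frobenius at p in Gal(Q(zeta_n)/Q) = (Z/nZ)* is the class of p, so its order is ord_193(5), the smallest k >= 1 with 5^k = 1 mod 193.
n = 193 = 193, phi(193) = 192; the order divides phi(n).
Divisors of 192: 1, 2, 3, 4, 6, 8, 12, 16, 24, 32, 48, 64, 96, 192
Repeated squaring mod 193: 5^1 = 5, 5^2 = 25, 5^4 = 46, 5^8 = 186, 5^16 = 49, 5^32 = 85, 5^64 = 84, 5^128 = 108
Test divisors in increasing order:
  k=1: 5^1 = 5 mod 193
  k=2: 5^2 = 25 mod 193
  k=3: 5^3 = 25 * 5 = 125 mod 193
  k=4: 5^4 = 46 mod 193
  k=6: 5^6 = 46 * 25 = 185 mod 193
  k=8: 5^8 = 186 mod 193
  k=12: 5^12 = 186 * 46 = 64 mod 193
  k=16: 5^16 = 49 mod 193
  k=24: 5^24 = 49 * 186 = 43 mod 193
  k=32: 5^32 = 85 mod 193
  k=48: 5^48 = 85 * 49 = 112 mod 193
  k=64: 5^64 = 84 mod 193
  k=96: 5^96 = 84 * 85 = 192 mod 193
  k=192: 5^192 = 108 * 84 = 1 mod 193  <- first divisor giving 1
Order = 192

192


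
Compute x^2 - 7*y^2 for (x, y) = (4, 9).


x^2 - d*y^2
= 4^2 - 7*9^2
= 16 - 567
= -551

-551


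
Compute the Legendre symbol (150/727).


p = 727 is prime, so compute (150/727) with the reciprocity algorithm (Jacobi-symbol steps: pull out 2s via (2/n), flip via reciprocity, reduce):
  pull out 2: (2/727) = +1  (since 727 mod 8 = 7)
  reciprocity: (75/727) -> -(727/75)
  reduce: (52/75)
  pull out 2: (2/75) = -1  (since 75 mod 8 = 3)
  pull out 2: (2/75) = -1  (since 75 mod 8 = 3)
  reciprocity: (13/75) -> +(75/13)
  reduce: (10/13)
  pull out 2: (2/13) = -1  (since 13 mod 8 = 5)
  reciprocity: (5/13) -> +(13/5)
  reduce: (3/5)
  reciprocity: (3/5) -> +(5/3)
  reduce: (2/3)
  pull out 2: (2/3) = -1  (since 3 mod 8 = 3)
  (1/3) = 1
Product of signs = -1
(150/727) = -1

-1


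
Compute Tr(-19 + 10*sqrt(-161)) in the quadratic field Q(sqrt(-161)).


Tr(a + b*sqrt(d)) = (a + b*sqrt(d)) + (a - b*sqrt(d)) = 2a
= 2 * (-19)
= -38

-38


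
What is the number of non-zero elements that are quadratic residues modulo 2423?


For prime p, the number of non-zero quadratic residues is (p-1)/2.
= (2423-1)/2
= 1211

1211


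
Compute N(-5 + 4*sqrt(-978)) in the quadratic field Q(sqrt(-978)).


N(a + b*sqrt(d)) = a^2 - d*b^2
= (-5)^2 - (-978)*(4)^2
= 25 + 15648
= 15673

15673


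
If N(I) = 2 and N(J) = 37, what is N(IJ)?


N(IJ) = N(I) * N(J)
= 2 * 37
= 74

74


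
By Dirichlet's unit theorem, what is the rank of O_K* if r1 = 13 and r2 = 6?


By Dirichlet's unit theorem:
rank = r1 + r2 - 1
= 13 + 6 - 1
= 18

18


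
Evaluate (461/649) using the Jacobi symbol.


Compute (461/649) via quadratic reciprocity:
  reciprocity: (461/649) -> +(649/461)
  reduce: (188/461)
  pull out 2: (2/461) = -1  (since 461 mod 8 = 5)
  pull out 2: (2/461) = -1  (since 461 mod 8 = 5)
  reciprocity: (47/461) -> +(461/47)
  reduce: (38/47)
  pull out 2: (2/47) = +1  (since 47 mod 8 = 7)
  reciprocity: (19/47) -> -(47/19)
  reduce: (9/19)
  reciprocity: (9/19) -> +(19/9)
  reduce: (1/9)
  (1/9) = 1
Product of signs = -1

-1


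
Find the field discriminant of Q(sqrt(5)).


For K = Q(sqrt(d)) with d squarefree: disc(K) = d if d = 1 mod 4, and disc(K) = 4d if d = 2 or 3 mod 4.
Here d = 5, and d mod 4 = 1.
d = 1 mod 4 (O_K = Z[(1+sqrt(d))/2]), so disc(K) = d = 5

5


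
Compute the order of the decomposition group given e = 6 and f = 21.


|D_P| = e * f
= 6 * 21
= 126

126


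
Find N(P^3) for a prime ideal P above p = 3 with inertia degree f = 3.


N(P^a) = p^(a*f)
= 3^(3*3)
= 3^9
= 19683

19683


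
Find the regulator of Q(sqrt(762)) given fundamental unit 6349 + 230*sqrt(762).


epsilon = 6349 + 230*sqrt(762)
= 12697.9999
R = ln(12697.9999)
= 9.4492

9.4492


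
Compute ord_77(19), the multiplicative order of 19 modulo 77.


We want ord_77(19), the smallest k >= 1 with 19^k = 1 mod 77.
n = 77 = 7 * 11, phi(77) = 60; the order divides phi(n).
Divisors of 60: 1, 2, 3, 4, 5, 6, 10, 12, 15, 20, 30, 60
Repeated squaring mod 77: 19^1 = 19, 19^2 = 53, 19^4 = 37, 19^8 = 60, 19^16 = 58, 19^32 = 53
Test divisors in increasing order:
  k=1: 19^1 = 19 mod 77
  k=2: 19^2 = 53 mod 77
  k=3: 19^3 = 53 * 19 = 6 mod 77
  k=4: 19^4 = 37 mod 77
  k=5: 19^5 = 37 * 19 = 10 mod 77
  k=6: 19^6 = 37 * 53 = 36 mod 77
  k=10: 19^10 = 60 * 53 = 23 mod 77
  k=12: 19^12 = 60 * 37 = 64 mod 77
  k=15: 19^15 = 60 * 37 * 53 * 19 = 76 mod 77
  k=20: 19^20 = 58 * 37 = 67 mod 77
  k=30: 19^30 = 58 * 60 * 37 * 53 = 1 mod 77  <- first divisor giving 1
Order = 30

30


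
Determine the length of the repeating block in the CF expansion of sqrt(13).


Run the CF algorithm for sqrt(13).
a_0 = floor(sqrt(13)) = 3; set m_0=0, q_0=1.
Recurrence: m' = q*a - m,  q' = (d - m'^2)/q,  a' = floor((a_0 + m')/q').
  step 1: m=3, q=4, a=1
  step 2: m=1, q=3, a=1
  step 3: m=2, q=3, a=1
  step 4: m=1, q=4, a=1
  step 5: m=3, q=1, a=6
a_5 = 2*a_0 = 6, so the period closes here.
sqrt(13) = [3; 1, 1, 1, 1, 6]
Period length = 5

5


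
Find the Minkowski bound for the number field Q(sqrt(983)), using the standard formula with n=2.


d = 983, d mod 4 = 3, so disc(K) = 4d = 3932; |disc(K)| = 3932
Real quadratic field, so n = 2, s = r2 = 0, r1 = 2
M = (n!/n^n) * (4/pi)^s * sqrt(|disc(K)|) = (2!/2^2) * (4/pi)^0 * sqrt(3932)
= 0.5 * 1.000000 * 62.705662
= 31.3528

31.3528


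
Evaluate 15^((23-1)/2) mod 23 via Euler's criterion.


p = 23 is prime and the exponent is (p-1)/2 = 11, so by Euler's criterion 15^11 = (15/23) = +1 or -1 mod 23.
Compute by square-and-multiply:
  11 = 8 + 2 + 1 (binary 1011)
  Repeated squaring mod 23: 15^1 = 15, 15^2 = 18, 15^4 = 2, 15^8 = 4
  15^11 = 15^8 * 15^2 * 15^1 = 4 * 18 * 15 mod 23
    4 * 18 = 72 = 3 mod 23
    3 * 15 = 45 = 22 mod 23
  15^11 = 22 mod 23
Result 22 = p - 1 = -1 mod 23: 15 is a quadratic non-residue mod 23. As a residue in [0, p-1] the value is 22.
15^11 mod 23 = 22

22


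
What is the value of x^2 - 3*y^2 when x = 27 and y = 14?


x^2 - d*y^2
= 27^2 - 3*14^2
= 729 - 588
= 141

141


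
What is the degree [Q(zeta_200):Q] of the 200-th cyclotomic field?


The degree equals Euler's totient phi(200).
200 = 2^3 * 5^2
phi(200) = 80

80


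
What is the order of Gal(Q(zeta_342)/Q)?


|Gal(Q(zeta_342)/Q)| = phi(342)
= 108

108


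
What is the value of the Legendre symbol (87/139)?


p = 139 is prime, so compute (87/139) with the reciprocity algorithm (Jacobi-symbol steps: pull out 2s via (2/n), flip via reciprocity, reduce):
  reciprocity: (87/139) -> -(139/87)
  reduce: (52/87)
  pull out 2: (2/87) = +1  (since 87 mod 8 = 7)
  pull out 2: (2/87) = +1  (since 87 mod 8 = 7)
  reciprocity: (13/87) -> +(87/13)
  reduce: (9/13)
  reciprocity: (9/13) -> +(13/9)
  reduce: (4/9)
  pull out 2: (2/9) = +1  (since 9 mod 8 = 1)
  pull out 2: (2/9) = +1  (since 9 mod 8 = 1)
  (1/9) = 1
Product of signs = -1
(87/139) = -1

-1


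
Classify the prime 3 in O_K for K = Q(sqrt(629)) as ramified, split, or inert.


K = Q(sqrt(629)). Since d mod 4 = 1, disc(K) = 629.
Check p | disc: 629 mod 3 = 2.
p does not divide disc. Compute Legendre symbol (d/p):
2^((3-1)/2) mod 3 = -1
(d/p) = -1, so p is inert: (p) stays prime with e=1, f=2, g=1.
Therefore p is inert.

inert


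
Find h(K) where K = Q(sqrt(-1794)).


K = Q(sqrt(-1794)). d mod 4 = 2, so D = disc(K) = 4d = -7176
h(K) equals the number of primitive reduced positive-definite forms (a, b, c) = a*x^2 + b*x*y + c*y^2 with b^2 - 4ac = D,
where reduced means |b| <= a <= c, with b >= 0 whenever |b| = a or a = c, and primitive means gcd(a, b, c) = 1.
Reduced forces 3a^2 <= |D| = 7176, so 1 <= a <= 48; b must have the parity of D, and c = (b^2 - D)/(4a) must be an integer >= a.
Enumerate a = 1..48, b in [-a, a]:
  a=1: (1, 0, 1794)  [1]
  a=2: (2, 0, 897)  [1]
  a=3: (3, 0, 598)  [1]
  a=4: none
  a=5: (5, -2, 359), (5, 2, 359)  [2]
  a=6: (6, 0, 299)  [1]
  a=7..9: none
  a=10: (10, -8, 181), (10, 8, 181)  [2]
  a=11..12: none
  a=13: (13, 0, 138)  [1]
  a=14: none
  a=15: (15, -12, 122), (15, 12, 122)  [2]
  a=16: none
  a=17: (17, -10, 107), (17, 10, 107)  [2]
  a=18: none
  a=19: (19, -14, 97), (19, 14, 97)  [2]
  a=20..22: none
  a=23: (23, 0, 78)  [1]
  a=24: none
  a=25: (25, -18, 75), (25, 18, 75)  [2]
  a=26: (26, 0, 69)  [1]
  a=27..28: none
  a=29: (29, -4, 62), (29, 4, 62)  [2]
  a=30: (30, -12, 61), (30, 12, 61)  [2]
  a=31: (31, -4, 58), (31, 4, 58)  [2]
  a=32..33: none
  a=34: (34, -24, 57), (34, 24, 57)  [2]
  a=35..37: none
  a=38: (38, -24, 51), (38, 24, 51)  [2]
  a=39: (39, 0, 46)  [1]
  a=40: none
  a=41: (41, -32, 50), (41, 32, 50)  [2]
  a=42..48: none
Total reduced forms: 1 + 1 + 1 + 2 + 1 + 2 + 1 + 2 + 2 + 2 + 1 + 2 + 1 + 2 + 2 + 2 + 2 + 2 + 1 + 2 = 32
h = 32

32


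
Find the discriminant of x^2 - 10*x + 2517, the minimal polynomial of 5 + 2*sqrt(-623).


The element 5 + 2*sqrt(-623) has minimal polynomial:
x^2 - 10*x + 2517
Discriminant = (-10)^2 - 4*(2517)
= 100 - 10068
= -9968

-9968


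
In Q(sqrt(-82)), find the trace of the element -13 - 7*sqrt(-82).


Tr(a + b*sqrt(d)) = (a + b*sqrt(d)) + (a - b*sqrt(d)) = 2a
= 2 * (-13)
= -26

-26


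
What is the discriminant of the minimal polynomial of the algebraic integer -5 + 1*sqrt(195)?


The element -5 + 1*sqrt(195) has minimal polynomial:
x^2 + 10*x - 170
Discriminant = (10)^2 - 4*(-170)
= 100 + 680
= 780

780


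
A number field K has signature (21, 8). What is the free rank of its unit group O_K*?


By Dirichlet's unit theorem:
rank = r1 + r2 - 1
= 21 + 8 - 1
= 28

28


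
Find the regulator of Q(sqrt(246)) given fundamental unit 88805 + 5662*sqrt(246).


epsilon = 88805 + 5662*sqrt(246)
= 177610.0000
R = ln(177610.0000)
= 12.0873

12.0873


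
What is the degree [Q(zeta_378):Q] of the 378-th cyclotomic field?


The degree equals Euler's totient phi(378).
378 = 2 * 3^3 * 7
phi(378) = 108

108


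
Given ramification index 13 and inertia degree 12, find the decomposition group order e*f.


|D_P| = e * f
= 13 * 12
= 156

156


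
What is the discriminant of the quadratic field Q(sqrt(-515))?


For K = Q(sqrt(d)) with d squarefree: disc(K) = d if d = 1 mod 4, and disc(K) = 4d if d = 2 or 3 mod 4.
Here d = -515, and d mod 4 = 1.
d = 1 mod 4 (O_K = Z[(1+sqrt(d))/2]), so disc(K) = d = -515

-515


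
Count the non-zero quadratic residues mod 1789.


For prime p, the number of non-zero quadratic residues is (p-1)/2.
= (1789-1)/2
= 894

894


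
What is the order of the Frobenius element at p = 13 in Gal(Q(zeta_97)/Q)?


The Frobenius at p in Gal(Q(zeta_n)/Q) = (Z/nZ)* is the class of p, so its order is ord_97(13), the smallest k >= 1 with 13^k = 1 mod 97.
n = 97 = 97, phi(97) = 96; the order divides phi(n).
Divisors of 96: 1, 2, 3, 4, 6, 8, 12, 16, 24, 32, 48, 96
Repeated squaring mod 97: 13^1 = 13, 13^2 = 72, 13^4 = 43, 13^8 = 6, 13^16 = 36, 13^32 = 35, 13^64 = 61
Test divisors in increasing order:
  k=1: 13^1 = 13 mod 97
  k=2: 13^2 = 72 mod 97
  k=3: 13^3 = 72 * 13 = 63 mod 97
  k=4: 13^4 = 43 mod 97
  k=6: 13^6 = 43 * 72 = 89 mod 97
  k=8: 13^8 = 6 mod 97
  k=12: 13^12 = 6 * 43 = 64 mod 97
  k=16: 13^16 = 36 mod 97
  k=24: 13^24 = 36 * 6 = 22 mod 97
  k=32: 13^32 = 35 mod 97
  k=48: 13^48 = 35 * 36 = 96 mod 97
  k=96: 13^96 = 61 * 35 = 1 mod 97  <- first divisor giving 1
Order = 96

96


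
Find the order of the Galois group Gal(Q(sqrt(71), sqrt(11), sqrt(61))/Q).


The 3 square roots of distinct primes are multiplicatively independent over Q,
so [K:Q] = 2^3 and Gal(K/Q) is isomorphic to (Z/2Z)^3.
|Gal| = 2^3 = 8

8


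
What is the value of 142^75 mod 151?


p = 151 is prime and the exponent is (p-1)/2 = 75, so by Euler's criterion 142^75 = (142/151) = +1 or -1 mod 151.
Compute by square-and-multiply:
  75 = 64 + 8 + 2 + 1 (binary 1001011)
  Repeated squaring mod 151: 142^1 = 142, 142^2 = 81, 142^4 = 68, 142^8 = 94, 142^16 = 78, 142^32 = 44, 142^64 = 124
  142^75 = 142^64 * 142^8 * 142^2 * 142^1 = 124 * 94 * 81 * 142 mod 151
    124 * 94 = 11656 = 29 mod 151
    29 * 81 = 2349 = 84 mod 151
    84 * 142 = 11928 = 150 mod 151
  142^75 = 150 mod 151
Result 150 = p - 1 = -1 mod 151: 142 is a quadratic non-residue mod 151. As a residue in [0, p-1] the value is 150.
142^75 mod 151 = 150

150


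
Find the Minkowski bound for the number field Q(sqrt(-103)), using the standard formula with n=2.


d = -103, d mod 4 = 1, so disc(K) = d = -103; |disc(K)| = 103
Imaginary quadratic field, so n = 2, s = r2 = 1, r1 = 0
M = (n!/n^n) * (4/pi)^s * sqrt(|disc(K)|) = (2!/2^2) * (4/pi)^1 * sqrt(103)
= 0.5 * 1.273240 * 10.148892
= 6.4610

6.4610


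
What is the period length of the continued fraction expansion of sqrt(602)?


Run the CF algorithm for sqrt(602).
a_0 = floor(sqrt(602)) = 24; set m_0=0, q_0=1.
Recurrence: m' = q*a - m,  q' = (d - m'^2)/q,  a' = floor((a_0 + m')/q').
  step 1: m=24, q=26, a=1
  step 2: m=2, q=23, a=1
  step 3: m=21, q=7, a=6
  step 4: m=21, q=23, a=1
  step 5: m=2, q=26, a=1
  step 6: m=24, q=1, a=48
a_6 = 2*a_0 = 48, so the period closes here.
sqrt(602) = [24; 1, 1, 6, 1, 1, 48]
Period length = 6

6


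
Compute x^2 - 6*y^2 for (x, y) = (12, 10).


x^2 - d*y^2
= 12^2 - 6*10^2
= 144 - 600
= -456

-456


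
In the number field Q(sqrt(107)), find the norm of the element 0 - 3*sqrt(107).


N(a + b*sqrt(d)) = a^2 - d*b^2
= (0)^2 - (107)*(-3)^2
= 0 - 963
= -963

-963


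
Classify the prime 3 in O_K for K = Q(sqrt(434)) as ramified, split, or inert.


K = Q(sqrt(434)). Since d mod 4 = 2, disc(K) = 1736.
Check p | disc: 1736 mod 3 = 2.
p does not divide disc. Compute Legendre symbol (d/p):
2^((3-1)/2) mod 3 = -1
(d/p) = -1, so p is inert: (p) stays prime with e=1, f=2, g=1.
Therefore p is inert.

inert


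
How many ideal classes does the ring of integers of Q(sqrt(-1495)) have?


K = Q(sqrt(-1495)). d mod 4 = 1, so D = disc(K) = d = -1495
h(K) equals the number of primitive reduced positive-definite forms (a, b, c) = a*x^2 + b*x*y + c*y^2 with b^2 - 4ac = D,
where reduced means |b| <= a <= c, with b >= 0 whenever |b| = a or a = c, and primitive means gcd(a, b, c) = 1.
Reduced forces 3a^2 <= |D| = 1495, so 1 <= a <= 22; b must have the parity of D, and c = (b^2 - D)/(4a) must be an integer >= a.
Enumerate a = 1..22, b in [-a, a]:
  a=1: (1, 1, 374)  [1]
  a=2: (2, -1, 187), (2, 1, 187)  [2]
  a=3: none
  a=4: (4, -3, 94), (4, 3, 94)  [2]
  a=5: (5, 5, 76)  [1]
  a=6..7: none
  a=8: (8, -3, 47), (8, 3, 47)  [2]
  a=9: none
  a=10: (10, -5, 38), (10, 5, 38)  [2]
  a=11: (11, -1, 34), (11, 1, 34)  [2]
  a=12: none
  a=13: (13, 13, 32)  [1]
  a=14..15: none
  a=16: (16, -13, 26), (16, 13, 26)  [2]
  a=17: (17, -1, 22), (17, 1, 22)  [2]
  a=18: none
  a=19: (19, -5, 20), (19, 5, 20)  [2]
  a=20..21: none
  a=22: (22, 21, 22)  [1]
Total reduced forms: 1 + 2 + 2 + 1 + 2 + 2 + 2 + 1 + 2 + 2 + 2 + 1 = 20
h = 20

20


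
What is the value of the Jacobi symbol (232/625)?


Compute (232/625) via quadratic reciprocity:
  pull out 2: (2/625) = +1  (since 625 mod 8 = 1)
  pull out 2: (2/625) = +1  (since 625 mod 8 = 1)
  pull out 2: (2/625) = +1  (since 625 mod 8 = 1)
  reciprocity: (29/625) -> +(625/29)
  reduce: (16/29)
  pull out 2: (2/29) = -1  (since 29 mod 8 = 5)
  pull out 2: (2/29) = -1  (since 29 mod 8 = 5)
  pull out 2: (2/29) = -1  (since 29 mod 8 = 5)
  pull out 2: (2/29) = -1  (since 29 mod 8 = 5)
  (1/29) = 1
Product of signs = 1

1


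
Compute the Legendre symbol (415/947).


p = 947 is prime, so compute (415/947) with the reciprocity algorithm (Jacobi-symbol steps: pull out 2s via (2/n), flip via reciprocity, reduce):
  reciprocity: (415/947) -> -(947/415)
  reduce: (117/415)
  reciprocity: (117/415) -> +(415/117)
  reduce: (64/117)
  pull out 2: (2/117) = -1  (since 117 mod 8 = 5)
  pull out 2: (2/117) = -1  (since 117 mod 8 = 5)
  pull out 2: (2/117) = -1  (since 117 mod 8 = 5)
  pull out 2: (2/117) = -1  (since 117 mod 8 = 5)
  pull out 2: (2/117) = -1  (since 117 mod 8 = 5)
  pull out 2: (2/117) = -1  (since 117 mod 8 = 5)
  (1/117) = 1
Product of signs = -1
(415/947) = -1

-1


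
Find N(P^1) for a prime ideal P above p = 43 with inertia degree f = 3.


N(P^a) = p^(a*f)
= 43^(1*3)
= 43^3
= 79507

79507


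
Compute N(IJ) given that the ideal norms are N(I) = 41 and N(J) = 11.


N(IJ) = N(I) * N(J)
= 41 * 11
= 451

451


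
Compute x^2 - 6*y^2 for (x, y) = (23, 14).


x^2 - d*y^2
= 23^2 - 6*14^2
= 529 - 1176
= -647

-647


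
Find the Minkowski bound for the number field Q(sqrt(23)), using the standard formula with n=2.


d = 23, d mod 4 = 3, so disc(K) = 4d = 92; |disc(K)| = 92
Real quadratic field, so n = 2, s = r2 = 0, r1 = 2
M = (n!/n^n) * (4/pi)^s * sqrt(|disc(K)|) = (2!/2^2) * (4/pi)^0 * sqrt(92)
= 0.5 * 1.000000 * 9.591663
= 4.7958

4.7958


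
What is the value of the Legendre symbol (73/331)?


p = 331 is prime, so compute (73/331) with the reciprocity algorithm (Jacobi-symbol steps: pull out 2s via (2/n), flip via reciprocity, reduce):
  reciprocity: (73/331) -> +(331/73)
  reduce: (39/73)
  reciprocity: (39/73) -> +(73/39)
  reduce: (34/39)
  pull out 2: (2/39) = +1  (since 39 mod 8 = 7)
  reciprocity: (17/39) -> +(39/17)
  reduce: (5/17)
  reciprocity: (5/17) -> +(17/5)
  reduce: (2/5)
  pull out 2: (2/5) = -1  (since 5 mod 8 = 5)
  (1/5) = 1
Product of signs = -1
(73/331) = -1

-1


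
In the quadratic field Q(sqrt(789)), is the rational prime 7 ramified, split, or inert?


K = Q(sqrt(789)). Since d mod 4 = 1, disc(K) = 789.
Check p | disc: 789 mod 7 = 5.
p does not divide disc. Compute Legendre symbol (d/p):
5^((7-1)/2) mod 7 = -1
(d/p) = -1, so p is inert: (p) stays prime with e=1, f=2, g=1.
Therefore p is inert.

inert


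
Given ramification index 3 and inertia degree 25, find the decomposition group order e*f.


|D_P| = e * f
= 3 * 25
= 75

75


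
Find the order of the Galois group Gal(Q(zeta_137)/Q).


|Gal(Q(zeta_137)/Q)| = phi(137)
= 136

136


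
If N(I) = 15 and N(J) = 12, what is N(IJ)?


N(IJ) = N(I) * N(J)
= 15 * 12
= 180

180


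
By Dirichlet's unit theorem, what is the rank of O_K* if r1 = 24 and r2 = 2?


By Dirichlet's unit theorem:
rank = r1 + r2 - 1
= 24 + 2 - 1
= 25

25


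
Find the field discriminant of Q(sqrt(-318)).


For K = Q(sqrt(d)) with d squarefree: disc(K) = d if d = 1 mod 4, and disc(K) = 4d if d = 2 or 3 mod 4.
Here d = -318, and d mod 4 = 2.
d = 2 mod 4, not 1 (O_K = Z[sqrt(d)]), so disc(K) = 4d = 4 * (-318) = -1272

-1272


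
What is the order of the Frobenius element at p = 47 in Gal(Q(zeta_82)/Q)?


The Frobenius at p in Gal(Q(zeta_n)/Q) = (Z/nZ)* is the class of p, so its order is ord_82(47), the smallest k >= 1 with 47^k = 1 mod 82.
n = 82 = 2 * 41, phi(82) = 40; the order divides phi(n).
Divisors of 40: 1, 2, 4, 5, 8, 10, 20, 40
Repeated squaring mod 82: 47^1 = 47, 47^2 = 77, 47^4 = 25, 47^8 = 51, 47^16 = 59, 47^32 = 37
Test divisors in increasing order:
  k=1: 47^1 = 47 mod 82
  k=2: 47^2 = 77 mod 82
  k=4: 47^4 = 25 mod 82
  k=5: 47^5 = 25 * 47 = 27 mod 82
  k=8: 47^8 = 51 mod 82
  k=10: 47^10 = 51 * 77 = 73 mod 82
  k=20: 47^20 = 59 * 25 = 81 mod 82
  k=40: 47^40 = 37 * 51 = 1 mod 82  <- first divisor giving 1
Order = 40

40


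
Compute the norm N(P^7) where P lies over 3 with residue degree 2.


N(P^a) = p^(a*f)
= 3^(7*2)
= 3^14
= 4782969

4782969


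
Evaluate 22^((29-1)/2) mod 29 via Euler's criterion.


p = 29 is prime and the exponent is (p-1)/2 = 14, so by Euler's criterion 22^14 = (22/29) = +1 or -1 mod 29.
Compute by square-and-multiply:
  14 = 8 + 4 + 2 (binary 1110)
  Repeated squaring mod 29: 22^1 = 22, 22^2 = 20, 22^4 = 23, 22^8 = 7
  22^14 = 22^8 * 22^4 * 22^2 = 7 * 23 * 20 mod 29
    7 * 23 = 161 = 16 mod 29
    16 * 20 = 320 = 1 mod 29
  22^14 = 1 mod 29
Result 1: 22 is a quadratic residue mod 29.
22^14 mod 29 = 1

1


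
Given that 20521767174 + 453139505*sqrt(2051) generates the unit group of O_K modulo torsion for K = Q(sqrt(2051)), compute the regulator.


epsilon = 20521767174 + 453139505*sqrt(2051)
= 4.1044e+10
R = ln(4.1044e+10)
= 24.4379

24.4379


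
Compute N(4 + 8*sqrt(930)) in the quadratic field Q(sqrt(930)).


N(a + b*sqrt(d)) = a^2 - d*b^2
= (4)^2 - (930)*(8)^2
= 16 - 59520
= -59504

-59504


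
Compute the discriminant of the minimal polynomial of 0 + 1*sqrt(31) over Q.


The element 0 + 1*sqrt(31) has minimal polynomial:
x^2 + 0*x - 31
Discriminant = (0)^2 - 4*(-31)
= 0 + 124
= 124

124


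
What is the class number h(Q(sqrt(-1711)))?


K = Q(sqrt(-1711)). d mod 4 = 1, so D = disc(K) = d = -1711
h(K) equals the number of primitive reduced positive-definite forms (a, b, c) = a*x^2 + b*x*y + c*y^2 with b^2 - 4ac = D,
where reduced means |b| <= a <= c, with b >= 0 whenever |b| = a or a = c, and primitive means gcd(a, b, c) = 1.
Reduced forces 3a^2 <= |D| = 1711, so 1 <= a <= 23; b must have the parity of D, and c = (b^2 - D)/(4a) must be an integer >= a.
Enumerate a = 1..23, b in [-a, a]:
  a=1: (1, 1, 428)  [1]
  a=2: (2, -1, 214), (2, 1, 214)  [2]
  a=3: none
  a=4: (4, -1, 107), (4, 1, 107)  [2]
  a=5: (5, -3, 86), (5, 3, 86)  [2]
  a=6: none
  a=7: (7, -5, 62), (7, 5, 62)  [2]
  a=8: (8, -7, 55), (8, 7, 55)  [2]
  a=9: none
  a=10: (10, -7, 44), (10, -3, 43), (10, 3, 43), (10, 7, 44)  [4]
  a=11: (11, -7, 40), (11, 7, 40)  [2]
  a=12..13: none
  a=14: (14, -9, 32), (14, -5, 31), (14, 5, 31), (14, 9, 32)  [4]
  a=15: none
  a=16: (16, -9, 28), (16, 9, 28)  [2]
  a=17..19: none
  a=20: (20, -17, 25), (20, -7, 22), (20, 7, 22), (20, 17, 25)  [4]
  a=21: none
  a=22: (22, 15, 22)  [1]
  a=23: none
Total reduced forms: 1 + 2 + 2 + 2 + 2 + 2 + 4 + 2 + 4 + 2 + 4 + 1 = 28
h = 28

28


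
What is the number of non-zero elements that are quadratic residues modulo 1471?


For prime p, the number of non-zero quadratic residues is (p-1)/2.
= (1471-1)/2
= 735

735


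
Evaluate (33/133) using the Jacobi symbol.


Compute (33/133) via quadratic reciprocity:
  reciprocity: (33/133) -> +(133/33)
  reduce: (1/33)
  (1/33) = 1
Product of signs = 1

1


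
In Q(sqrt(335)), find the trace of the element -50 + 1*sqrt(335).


Tr(a + b*sqrt(d)) = (a + b*sqrt(d)) + (a - b*sqrt(d)) = 2a
= 2 * (-50)
= -100

-100


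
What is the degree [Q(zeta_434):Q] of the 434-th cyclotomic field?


The degree equals Euler's totient phi(434).
434 = 2 * 7 * 31
phi(434) = 180

180


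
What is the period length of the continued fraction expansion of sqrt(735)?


Run the CF algorithm for sqrt(735).
a_0 = floor(sqrt(735)) = 27; set m_0=0, q_0=1.
Recurrence: m' = q*a - m,  q' = (d - m'^2)/q,  a' = floor((a_0 + m')/q').
  step 1: m=27, q=6, a=9
  step 2: m=27, q=1, a=54
a_2 = 2*a_0 = 54, so the period closes here.
sqrt(735) = [27; 9, 54]
Period length = 2

2


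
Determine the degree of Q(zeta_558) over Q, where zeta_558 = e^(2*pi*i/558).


The degree equals Euler's totient phi(558).
558 = 2 * 3^2 * 31
phi(558) = 180

180


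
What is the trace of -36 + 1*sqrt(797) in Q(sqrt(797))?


Tr(a + b*sqrt(d)) = (a + b*sqrt(d)) + (a - b*sqrt(d)) = 2a
= 2 * (-36)
= -72

-72


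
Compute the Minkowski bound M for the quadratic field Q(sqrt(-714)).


d = -714, d mod 4 = 2, so disc(K) = 4d = -2856; |disc(K)| = 2856
Imaginary quadratic field, so n = 2, s = r2 = 1, r1 = 0
M = (n!/n^n) * (4/pi)^s * sqrt(|disc(K)|) = (2!/2^2) * (4/pi)^1 * sqrt(2856)
= 0.5 * 1.273240 * 53.441557
= 34.0220

34.0220


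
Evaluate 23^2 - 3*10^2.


x^2 - d*y^2
= 23^2 - 3*10^2
= 529 - 300
= 229

229


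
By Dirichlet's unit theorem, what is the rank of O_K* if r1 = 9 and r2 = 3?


By Dirichlet's unit theorem:
rank = r1 + r2 - 1
= 9 + 3 - 1
= 11

11


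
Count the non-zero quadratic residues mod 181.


For prime p, the number of non-zero quadratic residues is (p-1)/2.
= (181-1)/2
= 90

90


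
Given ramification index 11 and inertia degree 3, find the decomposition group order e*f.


|D_P| = e * f
= 11 * 3
= 33

33


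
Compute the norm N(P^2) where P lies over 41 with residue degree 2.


N(P^a) = p^(a*f)
= 41^(2*2)
= 41^4
= 2825761

2825761


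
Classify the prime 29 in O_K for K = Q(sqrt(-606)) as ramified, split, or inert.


K = Q(sqrt(-606)). Since d mod 4 = 2, disc(K) = -2424.
Check p | disc: -2424 mod 29 = 12.
p does not divide disc. Compute Legendre symbol (d/p):
3^((29-1)/2) mod 29 = -1
(d/p) = -1, so p is inert: (p) stays prime with e=1, f=2, g=1.
Therefore p is inert.

inert


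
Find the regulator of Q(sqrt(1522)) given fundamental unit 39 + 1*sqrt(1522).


epsilon = 39 + 1*sqrt(1522)
= 78.0128
R = ln(78.0128)
= 4.3569

4.3569


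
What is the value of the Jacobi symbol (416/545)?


Compute (416/545) via quadratic reciprocity:
  pull out 2: (2/545) = +1  (since 545 mod 8 = 1)
  pull out 2: (2/545) = +1  (since 545 mod 8 = 1)
  pull out 2: (2/545) = +1  (since 545 mod 8 = 1)
  pull out 2: (2/545) = +1  (since 545 mod 8 = 1)
  pull out 2: (2/545) = +1  (since 545 mod 8 = 1)
  reciprocity: (13/545) -> +(545/13)
  reduce: (12/13)
  pull out 2: (2/13) = -1  (since 13 mod 8 = 5)
  pull out 2: (2/13) = -1  (since 13 mod 8 = 5)
  reciprocity: (3/13) -> +(13/3)
  reduce: (1/3)
  (1/3) = 1
Product of signs = 1

1


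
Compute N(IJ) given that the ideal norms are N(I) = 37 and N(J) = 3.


N(IJ) = N(I) * N(J)
= 37 * 3
= 111

111


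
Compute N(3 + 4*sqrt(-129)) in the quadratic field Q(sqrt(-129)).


N(a + b*sqrt(d)) = a^2 - d*b^2
= (3)^2 - (-129)*(4)^2
= 9 + 2064
= 2073

2073


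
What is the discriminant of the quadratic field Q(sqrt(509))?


For K = Q(sqrt(d)) with d squarefree: disc(K) = d if d = 1 mod 4, and disc(K) = 4d if d = 2 or 3 mod 4.
Here d = 509, and d mod 4 = 1.
d = 1 mod 4 (O_K = Z[(1+sqrt(d))/2]), so disc(K) = d = 509

509


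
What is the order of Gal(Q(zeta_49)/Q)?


|Gal(Q(zeta_49)/Q)| = phi(49)
= 42

42


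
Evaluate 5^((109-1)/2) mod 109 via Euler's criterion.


p = 109 is prime and the exponent is (p-1)/2 = 54, so by Euler's criterion 5^54 = (5/109) = +1 or -1 mod 109.
Compute by square-and-multiply:
  54 = 32 + 16 + 4 + 2 (binary 110110)
  Repeated squaring mod 109: 5^1 = 5, 5^2 = 25, 5^4 = 80, 5^8 = 78, 5^16 = 89, 5^32 = 73
  5^54 = 5^32 * 5^16 * 5^4 * 5^2 = 73 * 89 * 80 * 25 mod 109
    73 * 89 = 6497 = 66 mod 109
    66 * 80 = 5280 = 48 mod 109
    48 * 25 = 1200 = 1 mod 109
  5^54 = 1 mod 109
Result 1: 5 is a quadratic residue mod 109.
5^54 mod 109 = 1

1


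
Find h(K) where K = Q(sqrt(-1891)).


K = Q(sqrt(-1891)). d mod 4 = 1, so D = disc(K) = d = -1891
h(K) equals the number of primitive reduced positive-definite forms (a, b, c) = a*x^2 + b*x*y + c*y^2 with b^2 - 4ac = D,
where reduced means |b| <= a <= c, with b >= 0 whenever |b| = a or a = c, and primitive means gcd(a, b, c) = 1.
Reduced forces 3a^2 <= |D| = 1891, so 1 <= a <= 25; b must have the parity of D, and c = (b^2 - D)/(4a) must be an integer >= a.
Enumerate a = 1..25, b in [-a, a]:
  a=1: (1, 1, 473)  [1]
  a=2..4: none
  a=5: (5, -3, 95), (5, 3, 95)  [2]
  a=6..10: none
  a=11: (11, -1, 43), (11, 1, 43)  [2]
  a=12..16: none
  a=17: (17, -9, 29), (17, 9, 29)  [2]
  a=18: none
  a=19: (19, -3, 25), (19, 3, 25)  [2]
  a=20..22: none
  a=23: (23, 15, 23)  [1]
  a=24..25: none
Total reduced forms: 1 + 2 + 2 + 2 + 2 + 1 = 10
h = 10

10


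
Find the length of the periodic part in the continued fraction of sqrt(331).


Run the CF algorithm for sqrt(331).
a_0 = floor(sqrt(331)) = 18; set m_0=0, q_0=1.
Recurrence: m' = q*a - m,  q' = (d - m'^2)/q,  a' = floor((a_0 + m')/q').
  step 1: m=18, q=7, a=5
  step 2: m=17, q=6, a=5
  step 3: m=13, q=27, a=1
  step 4: m=14, q=5, a=6
  step 5: m=16, q=15, a=2
  step 6: m=14, q=9, a=3
  step 7: m=13, q=18, a=1
  step 8: m=5, q=17, a=1
  step 9: m=12, q=11, a=2
  step 10: m=10, q=21, a=1
  step 11: m=11, q=10, a=2
  step 12: m=9, q=25, a=1
  step 13: m=16, q=3, a=11
  step 14: m=17, q=14, a=2
  step 15: m=11, q=15, a=1
  step 16: m=4, q=21, a=1
  step 17: m=17, q=2, a=17
  step 18: m=17, q=21, a=1
  step 19: m=4, q=15, a=1
  step 20: m=11, q=14, a=2
  step 21: m=17, q=3, a=11
  step 22: m=16, q=25, a=1
  step 23: m=9, q=10, a=2
  step 24: m=11, q=21, a=1
  step 25: m=10, q=11, a=2
  step 26: m=12, q=17, a=1
  step 27: m=5, q=18, a=1
  step 28: m=13, q=9, a=3
  step 29: m=14, q=15, a=2
  step 30: m=16, q=5, a=6
  step 31: m=14, q=27, a=1
  step 32: m=13, q=6, a=5
  step 33: m=17, q=7, a=5
  step 34: m=18, q=1, a=36
a_34 = 2*a_0 = 36, so the period closes here.
sqrt(331) = [18; 5, 5, 1, 6, 2, 3, 1, 1, 2, 1, 2, 1, 11, 2, 1, 1, 17, 1, 1, 2, 11, 1, 2, 1, 2, 1, 1, 3, 2, 6, 1, 5, 5, 36]
Period length = 34

34


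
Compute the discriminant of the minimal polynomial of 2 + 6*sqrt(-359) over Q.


The element 2 + 6*sqrt(-359) has minimal polynomial:
x^2 - 4*x + 12928
Discriminant = (-4)^2 - 4*(12928)
= 16 - 51712
= -51696

-51696


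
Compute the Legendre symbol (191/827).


p = 827 is prime, so compute (191/827) with the reciprocity algorithm (Jacobi-symbol steps: pull out 2s via (2/n), flip via reciprocity, reduce):
  reciprocity: (191/827) -> -(827/191)
  reduce: (63/191)
  reciprocity: (63/191) -> -(191/63)
  reduce: (2/63)
  pull out 2: (2/63) = +1  (since 63 mod 8 = 7)
  (1/63) = 1
Product of signs = 1
(191/827) = 1

1


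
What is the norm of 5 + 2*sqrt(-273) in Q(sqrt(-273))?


N(a + b*sqrt(d)) = a^2 - d*b^2
= (5)^2 - (-273)*(2)^2
= 25 + 1092
= 1117

1117


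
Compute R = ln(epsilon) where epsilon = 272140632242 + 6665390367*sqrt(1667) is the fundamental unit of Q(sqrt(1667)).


epsilon = 272140632242 + 6665390367*sqrt(1667)
= 5.4428e+11
R = ln(5.4428e+11)
= 27.0227

27.0227


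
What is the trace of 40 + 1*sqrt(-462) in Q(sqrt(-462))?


Tr(a + b*sqrt(d)) = (a + b*sqrt(d)) + (a - b*sqrt(d)) = 2a
= 2 * (40)
= 80

80


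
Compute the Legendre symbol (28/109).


p = 109 is prime, so compute (28/109) with the reciprocity algorithm (Jacobi-symbol steps: pull out 2s via (2/n), flip via reciprocity, reduce):
  pull out 2: (2/109) = -1  (since 109 mod 8 = 5)
  pull out 2: (2/109) = -1  (since 109 mod 8 = 5)
  reciprocity: (7/109) -> +(109/7)
  reduce: (4/7)
  pull out 2: (2/7) = +1  (since 7 mod 8 = 7)
  pull out 2: (2/7) = +1  (since 7 mod 8 = 7)
  (1/7) = 1
Product of signs = 1
(28/109) = 1

1


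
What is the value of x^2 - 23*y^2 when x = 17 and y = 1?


x^2 - d*y^2
= 17^2 - 23*1^2
= 289 - 23
= 266

266


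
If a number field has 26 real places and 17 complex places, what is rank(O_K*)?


By Dirichlet's unit theorem:
rank = r1 + r2 - 1
= 26 + 17 - 1
= 42

42


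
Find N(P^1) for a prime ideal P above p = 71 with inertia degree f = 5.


N(P^a) = p^(a*f)
= 71^(1*5)
= 71^5
= 1804229351

1804229351


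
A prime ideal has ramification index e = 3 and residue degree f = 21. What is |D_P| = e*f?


|D_P| = e * f
= 3 * 21
= 63

63


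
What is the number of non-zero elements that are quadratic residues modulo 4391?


For prime p, the number of non-zero quadratic residues is (p-1)/2.
= (4391-1)/2
= 2195

2195


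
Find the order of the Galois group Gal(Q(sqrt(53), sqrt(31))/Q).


The 2 square roots of distinct primes are multiplicatively independent over Q,
so [K:Q] = 2^2 and Gal(K/Q) is isomorphic to (Z/2Z)^2.
|Gal| = 2^2 = 4

4


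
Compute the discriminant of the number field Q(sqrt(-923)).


For K = Q(sqrt(d)) with d squarefree: disc(K) = d if d = 1 mod 4, and disc(K) = 4d if d = 2 or 3 mod 4.
Here d = -923, and d mod 4 = 1.
d = 1 mod 4 (O_K = Z[(1+sqrt(d))/2]), so disc(K) = d = -923

-923


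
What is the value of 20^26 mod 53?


p = 53 is prime and the exponent is (p-1)/2 = 26, so by Euler's criterion 20^26 = (20/53) = +1 or -1 mod 53.
Compute by square-and-multiply:
  26 = 16 + 8 + 2 (binary 11010)
  Repeated squaring mod 53: 20^1 = 20, 20^2 = 29, 20^4 = 46, 20^8 = 49, 20^16 = 16
  20^26 = 20^16 * 20^8 * 20^2 = 16 * 49 * 29 mod 53
    16 * 49 = 784 = 42 mod 53
    42 * 29 = 1218 = 52 mod 53
  20^26 = 52 mod 53
Result 52 = p - 1 = -1 mod 53: 20 is a quadratic non-residue mod 53. As a residue in [0, p-1] the value is 52.
20^26 mod 53 = 52

52


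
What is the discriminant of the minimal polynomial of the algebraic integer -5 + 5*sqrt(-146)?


The element -5 + 5*sqrt(-146) has minimal polynomial:
x^2 + 10*x + 3675
Discriminant = (10)^2 - 4*(3675)
= 100 - 14700
= -14600

-14600


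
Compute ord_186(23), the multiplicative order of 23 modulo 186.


We want ord_186(23), the smallest k >= 1 with 23^k = 1 mod 186.
n = 186 = 2 * 3 * 31, phi(186) = 60; the order divides phi(n).
Divisors of 60: 1, 2, 3, 4, 5, 6, 10, 12, 15, 20, 30, 60
Repeated squaring mod 186: 23^1 = 23, 23^2 = 157, 23^4 = 97, 23^8 = 109, 23^16 = 163, 23^32 = 157
Test divisors in increasing order:
  k=1: 23^1 = 23 mod 186
  k=2: 23^2 = 157 mod 186
  k=3: 23^3 = 157 * 23 = 77 mod 186
  k=4: 23^4 = 97 mod 186
  k=5: 23^5 = 97 * 23 = 185 mod 186
  k=6: 23^6 = 97 * 157 = 163 mod 186
  k=10: 23^10 = 109 * 157 = 1 mod 186  <- first divisor giving 1
Order = 10

10


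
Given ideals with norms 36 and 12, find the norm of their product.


N(IJ) = N(I) * N(J)
= 36 * 12
= 432

432


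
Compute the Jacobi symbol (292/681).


Compute (292/681) via quadratic reciprocity:
  pull out 2: (2/681) = +1  (since 681 mod 8 = 1)
  pull out 2: (2/681) = +1  (since 681 mod 8 = 1)
  reciprocity: (73/681) -> +(681/73)
  reduce: (24/73)
  pull out 2: (2/73) = +1  (since 73 mod 8 = 1)
  pull out 2: (2/73) = +1  (since 73 mod 8 = 1)
  pull out 2: (2/73) = +1  (since 73 mod 8 = 1)
  reciprocity: (3/73) -> +(73/3)
  reduce: (1/3)
  (1/3) = 1
Product of signs = 1

1


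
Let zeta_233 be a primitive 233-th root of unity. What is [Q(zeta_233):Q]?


The degree equals Euler's totient phi(233).
233 = 233
phi(233) = 232

232


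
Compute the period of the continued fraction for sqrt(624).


Run the CF algorithm for sqrt(624).
a_0 = floor(sqrt(624)) = 24; set m_0=0, q_0=1.
Recurrence: m' = q*a - m,  q' = (d - m'^2)/q,  a' = floor((a_0 + m')/q').
  step 1: m=24, q=48, a=1
  step 2: m=24, q=1, a=48
a_2 = 2*a_0 = 48, so the period closes here.
sqrt(624) = [24; 1, 48]
Period length = 2

2


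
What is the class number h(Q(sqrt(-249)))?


K = Q(sqrt(-249)). d mod 4 = 3, so D = disc(K) = 4d = -996
h(K) equals the number of primitive reduced positive-definite forms (a, b, c) = a*x^2 + b*x*y + c*y^2 with b^2 - 4ac = D,
where reduced means |b| <= a <= c, with b >= 0 whenever |b| = a or a = c, and primitive means gcd(a, b, c) = 1.
Reduced forces 3a^2 <= |D| = 996, so 1 <= a <= 18; b must have the parity of D, and c = (b^2 - D)/(4a) must be an integer >= a.
Enumerate a = 1..18, b in [-a, a]:
  a=1: (1, 0, 249)  [1]
  a=2: (2, 2, 125)  [1]
  a=3: (3, 0, 83)  [1]
  a=4: none
  a=5: (5, -2, 50), (5, 2, 50)  [2]
  a=6: (6, 6, 43)  [1]
  a=7..9: none
  a=10: (10, -2, 25), (10, 2, 25)  [2]
  a=11: (11, -4, 23), (11, 4, 23)  [2]
  a=12..14: none
  a=15: (15, -12, 19), (15, 12, 19)  [2]
  a=16..18: none
Total reduced forms: 1 + 1 + 1 + 2 + 1 + 2 + 2 + 2 = 12
h = 12

12


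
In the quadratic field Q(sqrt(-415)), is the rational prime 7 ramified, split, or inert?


K = Q(sqrt(-415)). Since d mod 4 = 1, disc(K) = -415.
Check p | disc: -415 mod 7 = 5.
p does not divide disc. Compute Legendre symbol (d/p):
5^((7-1)/2) mod 7 = -1
(d/p) = -1, so p is inert: (p) stays prime with e=1, f=2, g=1.
Therefore p is inert.

inert


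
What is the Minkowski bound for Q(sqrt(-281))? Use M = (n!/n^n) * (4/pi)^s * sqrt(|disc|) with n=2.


d = -281, d mod 4 = 3, so disc(K) = 4d = -1124; |disc(K)| = 1124
Imaginary quadratic field, so n = 2, s = r2 = 1, r1 = 0
M = (n!/n^n) * (4/pi)^s * sqrt(|disc(K)|) = (2!/2^2) * (4/pi)^1 * sqrt(1124)
= 0.5 * 1.273240 * 33.526109
= 21.3434

21.3434


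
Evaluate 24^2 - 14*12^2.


x^2 - d*y^2
= 24^2 - 14*12^2
= 576 - 2016
= -1440

-1440


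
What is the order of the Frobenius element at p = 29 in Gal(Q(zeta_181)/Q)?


The Frobenius at p in Gal(Q(zeta_n)/Q) = (Z/nZ)* is the class of p, so its order is ord_181(29), the smallest k >= 1 with 29^k = 1 mod 181.
n = 181 = 181, phi(181) = 180; the order divides phi(n).
Divisors of 180: 1, 2, 3, 4, 5, 6, 9, 10, 12, 15, 18, 20, 30, 36, 45, 60, 90, 180
Repeated squaring mod 181: 29^1 = 29, 29^2 = 117, 29^4 = 114, 29^8 = 145, 29^16 = 29, 29^32 = 117, 29^64 = 114, 29^128 = 145
Test divisors in increasing order:
  k=1: 29^1 = 29 mod 181
  k=2: 29^2 = 117 mod 181
  k=3: 29^3 = 117 * 29 = 135 mod 181
  k=4: 29^4 = 114 mod 181
  k=5: 29^5 = 114 * 29 = 48 mod 181
  k=6: 29^6 = 114 * 117 = 125 mod 181
  k=9: 29^9 = 145 * 29 = 42 mod 181
  k=10: 29^10 = 145 * 117 = 132 mod 181
  k=12: 29^12 = 145 * 114 = 59 mod 181
  k=15: 29^15 = 145 * 114 * 117 * 29 = 1 mod 181  <- first divisor giving 1
Order = 15

15


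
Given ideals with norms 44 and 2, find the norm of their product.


N(IJ) = N(I) * N(J)
= 44 * 2
= 88

88


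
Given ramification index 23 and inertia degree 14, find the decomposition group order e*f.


|D_P| = e * f
= 23 * 14
= 322

322


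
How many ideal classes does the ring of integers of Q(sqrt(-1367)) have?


K = Q(sqrt(-1367)). d mod 4 = 1, so D = disc(K) = d = -1367
h(K) equals the number of primitive reduced positive-definite forms (a, b, c) = a*x^2 + b*x*y + c*y^2 with b^2 - 4ac = D,
where reduced means |b| <= a <= c, with b >= 0 whenever |b| = a or a = c, and primitive means gcd(a, b, c) = 1.
Reduced forces 3a^2 <= |D| = 1367, so 1 <= a <= 21; b must have the parity of D, and c = (b^2 - D)/(4a) must be an integer >= a.
Enumerate a = 1..21, b in [-a, a]:
  a=1: (1, 1, 342)  [1]
  a=2: (2, -1, 171), (2, 1, 171)  [2]
  a=3: (3, -1, 114), (3, 1, 114)  [2]
  a=4: (4, -3, 86), (4, 3, 86)  [2]
  a=5: none
  a=6: (6, -5, 58), (6, -1, 57), (6, 1, 57), (6, 5, 58)  [4]
  a=7: none
  a=8: (8, -3, 43), (8, 3, 43)  [2]
  a=9: (9, -1, 38), (9, 1, 38)  [2]
  a=10..11: none
  a=12: (12, -11, 31), (12, -5, 29), (12, 5, 29), (12, 11, 31)  [4]
  a=13..15: none
  a=16: (16, -13, 24), (16, 13, 24)  [2]
  a=17: none
  a=18: (18, -17, 23), (18, -1, 19), (18, 1, 19), (18, 17, 23)  [4]
  a=19..21: none
Total reduced forms: 1 + 2 + 2 + 2 + 4 + 2 + 2 + 4 + 2 + 4 = 25
h = 25

25


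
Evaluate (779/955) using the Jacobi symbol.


Compute (779/955) via quadratic reciprocity:
  reciprocity: (779/955) -> -(955/779)
  reduce: (176/779)
  pull out 2: (2/779) = -1  (since 779 mod 8 = 3)
  pull out 2: (2/779) = -1  (since 779 mod 8 = 3)
  pull out 2: (2/779) = -1  (since 779 mod 8 = 3)
  pull out 2: (2/779) = -1  (since 779 mod 8 = 3)
  reciprocity: (11/779) -> -(779/11)
  reduce: (9/11)
  reciprocity: (9/11) -> +(11/9)
  reduce: (2/9)
  pull out 2: (2/9) = +1  (since 9 mod 8 = 1)
  (1/9) = 1
Product of signs = 1

1


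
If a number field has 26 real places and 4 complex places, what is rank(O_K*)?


By Dirichlet's unit theorem:
rank = r1 + r2 - 1
= 26 + 4 - 1
= 29

29


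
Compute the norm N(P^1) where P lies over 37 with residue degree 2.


N(P^a) = p^(a*f)
= 37^(1*2)
= 37^2
= 1369

1369


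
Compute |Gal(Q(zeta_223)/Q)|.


|Gal(Q(zeta_223)/Q)| = phi(223)
= 222

222


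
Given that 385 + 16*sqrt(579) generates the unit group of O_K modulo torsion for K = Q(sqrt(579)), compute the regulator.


epsilon = 385 + 16*sqrt(579)
= 769.9987
R = ln(769.9987)
= 6.6464

6.6464


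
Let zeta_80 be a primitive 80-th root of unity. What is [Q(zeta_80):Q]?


The degree equals Euler's totient phi(80).
80 = 2^4 * 5
phi(80) = 32

32


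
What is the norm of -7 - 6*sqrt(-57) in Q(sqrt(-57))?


N(a + b*sqrt(d)) = a^2 - d*b^2
= (-7)^2 - (-57)*(-6)^2
= 49 + 2052
= 2101

2101


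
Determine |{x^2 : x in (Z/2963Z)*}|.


For prime p, the number of non-zero quadratic residues is (p-1)/2.
= (2963-1)/2
= 1481

1481


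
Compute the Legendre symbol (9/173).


p = 173 is prime, so compute (9/173) with the reciprocity algorithm (Jacobi-symbol steps: pull out 2s via (2/n), flip via reciprocity, reduce):
  reciprocity: (9/173) -> +(173/9)
  reduce: (2/9)
  pull out 2: (2/9) = +1  (since 9 mod 8 = 1)
  (1/9) = 1
Product of signs = 1
(9/173) = 1

1
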